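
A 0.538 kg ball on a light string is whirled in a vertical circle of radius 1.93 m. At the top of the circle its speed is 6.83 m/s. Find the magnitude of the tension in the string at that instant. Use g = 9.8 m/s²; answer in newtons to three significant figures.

At the top, both T and the weight mg point inward (toward the centre), so T + mg = mv²/r.
T = m(v²/r − g) = 0.538 × ((6.83)²/1.93 − 9.8) = 0.538 × (24.17 − 9.8) = 0.538 × 14.37 = 7.731 N.

7.73 N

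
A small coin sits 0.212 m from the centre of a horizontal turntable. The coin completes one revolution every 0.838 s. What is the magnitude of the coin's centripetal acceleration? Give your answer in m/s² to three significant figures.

v = 2πr/T = 2π × 0.212/0.838 = 1.590 m/s.
a_c = v²/r = (1.590)²/0.212 = 2.527/0.212 = 11.92 m/s².

11.9 m/s²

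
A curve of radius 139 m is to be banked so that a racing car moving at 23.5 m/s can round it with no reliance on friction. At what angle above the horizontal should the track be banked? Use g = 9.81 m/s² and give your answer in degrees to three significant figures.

With no friction, the horizontal component of the normal force provides the centripetal force: N sinθ = mv²/r, while N cosθ = mg vertically.
Dividing: tanθ = v²/(r g) = (23.5)²/(139 × 9.81) = 552.2/1364 = 0.4050.
θ = arctan(0.4050) = 22.05°.

22.0°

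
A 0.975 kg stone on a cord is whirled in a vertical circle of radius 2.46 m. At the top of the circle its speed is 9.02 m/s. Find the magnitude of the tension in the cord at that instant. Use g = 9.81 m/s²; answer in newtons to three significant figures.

22.7 N

At the top, both T and the weight mg point inward (toward the centre), so T + mg = mv²/r.
T = m(v²/r − g) = 0.975 × ((9.02)²/2.46 − 9.81) = 0.975 × (33.07 − 9.81) = 0.975 × 23.26 = 22.68 N.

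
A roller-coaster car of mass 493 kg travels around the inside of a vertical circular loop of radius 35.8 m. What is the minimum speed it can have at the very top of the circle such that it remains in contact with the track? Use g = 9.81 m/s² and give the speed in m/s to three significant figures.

At the highest point the centre is directly below, so both the weight and N act inward: N + mg = mv²/r.
At minimum speed N → 0, so mg = mv_min²/r ⇒ v_min = √(g r) = √(9.81 × 35.8) = 18.74 m/s.

18.7 m/s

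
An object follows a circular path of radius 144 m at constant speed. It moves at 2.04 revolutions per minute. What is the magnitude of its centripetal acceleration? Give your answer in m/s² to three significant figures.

ω = 2.04 rev/min × 2π/60 = 0.2136 rad/s, so v = ωr = 0.2136 × 144 = 30.76 m/s.
a_c = v²/r = (30.76)²/144 = 946.3/144 = 6.572 m/s².

6.57 m/s²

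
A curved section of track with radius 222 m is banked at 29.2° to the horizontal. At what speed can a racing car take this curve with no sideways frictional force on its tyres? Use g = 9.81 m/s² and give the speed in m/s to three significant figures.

34.9 m/s

On a frictionless banked curve, N sinθ = mv²/r and N cosθ = mg, so tanθ = v²/(rg).
v = √(r g tanθ) = √(222 × 9.81 × tan 29.2°) = √(222 × 9.81 × 0.5589) = √1217 = 34.89 m/s.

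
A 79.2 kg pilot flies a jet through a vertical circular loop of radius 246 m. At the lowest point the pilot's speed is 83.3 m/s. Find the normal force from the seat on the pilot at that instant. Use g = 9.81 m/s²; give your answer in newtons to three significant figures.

At the lowest point, N points up (toward the centre) and the weight mg points down (away from the centre), so the net inward force is N − mg = mv²/r.
N = m(v²/r + g) = 79.2 × ((83.3)²/246 + 9.81) = 79.2 × (28.21 + 9.81) = 79.2 × 38.02 = 3011 N.

3010 N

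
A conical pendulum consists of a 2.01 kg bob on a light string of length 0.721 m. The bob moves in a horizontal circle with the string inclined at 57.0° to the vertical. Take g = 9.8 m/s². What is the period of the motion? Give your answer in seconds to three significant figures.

r = L sinθ = 0.6047 m. From T sinθ = mω²r and T cosθ = mg: tanθ = ω²r/g, so ω² = g tanθ / r = g/(L cosθ).
ω = √(g/(L cosθ)) = √(9.8/(0.721 × 0.5446)) = √24.96 = 4.996 rad/s.
Period = 2π/ω = 1.258 s.

1.26 s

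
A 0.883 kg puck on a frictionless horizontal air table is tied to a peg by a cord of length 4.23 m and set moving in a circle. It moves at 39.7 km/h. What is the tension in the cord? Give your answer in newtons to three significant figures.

v = 39.7 km/h = 39.7/3.6 = 11.03 m/s.
The tension is the only horizontal force, so it supplies the full centripetal force: T = m v²/r = 0.883 × (11.03)²/4.23 = 0.883 × 121.6/4.23 = 25.39 N.

25.4 N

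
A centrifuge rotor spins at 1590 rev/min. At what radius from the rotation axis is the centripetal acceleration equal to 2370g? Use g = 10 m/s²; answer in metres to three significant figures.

ω = 1590 rev/min × 2π/60 = 166.5 rad/s.
a_c = ω²r = 2370g ⇒ r = 2370 × 10.0 / (166.5)² = 23700/27720 = 0.8549 m.

0.855 m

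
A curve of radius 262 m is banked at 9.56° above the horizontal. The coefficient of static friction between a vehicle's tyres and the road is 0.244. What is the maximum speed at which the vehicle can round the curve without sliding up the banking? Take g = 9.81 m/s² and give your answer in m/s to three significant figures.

At the maximum speed, friction acts down the slope at its limiting value f = μN. Radially (horizontal, toward centre): N sinθ + μN cosθ = mv²/r. Vertically: N cosθ − μN sinθ = mg.
Dividing: v² = r g (sinθ + μcosθ)/(cosθ − μsinθ).
sinθ + μcosθ = 0.1661 + 0.244×0.9861 = 0.4067; cosθ − μsinθ = 0.9861 − 0.244×0.1661 = 0.9456.
v² = 262 × 9.81 × 0.4067/0.9456 = 1105 m²/s², so v = 33.25 m/s.

33.2 m/s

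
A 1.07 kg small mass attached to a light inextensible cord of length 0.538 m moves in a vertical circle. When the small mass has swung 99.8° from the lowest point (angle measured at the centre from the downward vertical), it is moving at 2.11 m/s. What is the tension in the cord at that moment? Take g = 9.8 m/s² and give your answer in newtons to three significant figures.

7.07 N

Take the radial direction toward the centre of the circle as positive. The component of the weight along the string toward the centre is −mg cos φ (φ measured from the bottom), so Newton's second law along the string gives T − mg cos φ = m v²/r.
cos 99.8° = -0.1702, so T = m(v²/r + g cos φ) = 1.07 × ((2.11)²/0.538 + 9.8 × -0.1702) = 1.07 × (8.275 + (-1.668)) = 1.07 × 6.607 = 7.070 N.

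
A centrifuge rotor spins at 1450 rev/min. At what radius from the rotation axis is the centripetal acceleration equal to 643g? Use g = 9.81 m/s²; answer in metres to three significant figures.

ω = 1450 rev/min × 2π/60 = 151.8 rad/s.
a_c = ω²r = 643g ⇒ r = 643 × 9.81 / (151.8)² = 6308/23060 = 0.2736 m.

0.274 m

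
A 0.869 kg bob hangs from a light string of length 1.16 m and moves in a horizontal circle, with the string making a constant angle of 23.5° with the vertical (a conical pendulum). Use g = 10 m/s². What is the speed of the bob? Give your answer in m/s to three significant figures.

1.42 m/s

The radius of the circle is r = L sinθ = 1.16 × sin 23.5° = 0.4625 m.
Horizontally T sinθ = mv²/r and vertically T cosθ = mg, so tanθ = v²/(rg).
v = √(r g tanθ) = √(0.4625 × 10.0 × 0.4348) = √2.011 = 1.418 m/s.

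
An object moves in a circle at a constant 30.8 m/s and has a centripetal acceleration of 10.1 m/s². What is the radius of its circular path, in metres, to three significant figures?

93.9 m

a_c = v²/r ⇒ r = v²/a_c = (30.8)²/10.1 = 948.6/10.1 = 93.92 m.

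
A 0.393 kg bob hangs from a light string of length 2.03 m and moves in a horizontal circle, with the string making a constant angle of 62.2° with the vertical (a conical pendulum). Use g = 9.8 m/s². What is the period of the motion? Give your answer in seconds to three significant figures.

r = L sinθ = 1.796 m. From T sinθ = mω²r and T cosθ = mg: tanθ = ω²r/g, so ω² = g tanθ / r = g/(L cosθ).
ω = √(g/(L cosθ)) = √(9.8/(2.03 × 0.4664)) = √10.35 = 3.217 rad/s.
Period = 2π/ω = 1.953 s.

1.95 s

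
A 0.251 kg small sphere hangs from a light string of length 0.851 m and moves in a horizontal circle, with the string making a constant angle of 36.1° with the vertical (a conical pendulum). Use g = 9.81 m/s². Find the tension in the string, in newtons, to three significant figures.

3.05 N

Vertically the bob has no acceleration, so T cosθ = mg.
T = mg/cosθ = 0.251 × 9.81 / cos 36.1° = 2.462/0.8080 = 3.047 N.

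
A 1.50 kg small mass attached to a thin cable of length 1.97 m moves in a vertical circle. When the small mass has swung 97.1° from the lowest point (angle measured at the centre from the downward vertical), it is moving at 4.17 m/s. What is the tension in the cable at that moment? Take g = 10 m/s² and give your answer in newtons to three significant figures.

Take the radial direction toward the centre of the circle as positive. The component of the weight along the string toward the centre is −mg cos φ (φ measured from the bottom), so Newton's second law along the string gives T − mg cos φ = m v²/r.
cos 97.1° = -0.1236, so T = m(v²/r + g cos φ) = 1.50 × ((4.17)²/1.97 + 10.0 × -0.1236) = 1.50 × (8.827 + (-1.236)) = 1.50 × 7.591 = 11.39 N.

11.4 N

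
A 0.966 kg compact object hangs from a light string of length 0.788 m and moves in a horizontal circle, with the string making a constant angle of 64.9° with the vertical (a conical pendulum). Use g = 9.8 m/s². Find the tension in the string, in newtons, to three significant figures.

Vertically the bob has no acceleration, so T cosθ = mg.
T = mg/cosθ = 0.966 × 9.8 / cos 64.9° = 9.467/0.4242 = 22.32 N.

22.3 N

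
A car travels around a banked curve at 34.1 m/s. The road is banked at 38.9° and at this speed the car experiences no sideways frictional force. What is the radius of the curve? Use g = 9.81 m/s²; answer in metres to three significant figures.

147 m

Frictionless banking: tanθ = v²/(rg), so r = v²/(g tanθ).
r = (34.1)²/(9.81 × tan 38.9°) = 1163/(9.81 × 0.8069) = 1163/7.916 = 146.9 m.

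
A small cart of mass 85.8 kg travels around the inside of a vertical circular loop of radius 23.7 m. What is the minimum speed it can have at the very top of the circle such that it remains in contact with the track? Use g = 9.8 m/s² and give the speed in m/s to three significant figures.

15.2 m/s

At the top, both weight mg and N point toward the centre: N + mg = mv²/r.
At minimum speed N → 0, so mg = mv_min²/r ⇒ v_min = √(g r) = √(9.8 × 23.7) = 15.24 m/s.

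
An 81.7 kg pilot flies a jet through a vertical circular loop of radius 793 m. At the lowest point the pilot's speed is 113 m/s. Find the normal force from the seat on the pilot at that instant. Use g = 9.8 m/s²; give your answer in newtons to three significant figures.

At the lowest point, N points up (toward the centre) and the weight mg points down (away from the centre), so the net inward force is N − mg = mv²/r.
N = m(v²/r + g) = 81.7 × ((113)²/793 + 9.8) = 81.7 × (16.10 + 9.8) = 81.7 × 25.90 = 2116 N.

2120 N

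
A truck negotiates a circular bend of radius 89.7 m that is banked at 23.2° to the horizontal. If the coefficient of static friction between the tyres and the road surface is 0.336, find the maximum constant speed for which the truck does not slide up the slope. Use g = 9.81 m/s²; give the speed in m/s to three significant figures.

28.0 m/s

At the maximum speed, friction acts down the slope at its limiting value f = μN. Radially (horizontal, toward centre): N sinθ + μN cosθ = mv²/r. Vertically: N cosθ − μN sinθ = mg.
Dividing: v² = r g (sinθ + μcosθ)/(cosθ − μsinθ).
sinθ + μcosθ = 0.3939 + 0.336×0.9191 = 0.7028; cosθ − μsinθ = 0.9191 − 0.336×0.3939 = 0.7868.
v² = 89.7 × 9.81 × 0.7028/0.7868 = 786.0 m²/s², so v = 28.04 m/s.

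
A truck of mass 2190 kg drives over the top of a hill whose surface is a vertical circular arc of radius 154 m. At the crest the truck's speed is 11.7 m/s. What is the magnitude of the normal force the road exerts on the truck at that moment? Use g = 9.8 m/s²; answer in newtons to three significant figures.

19500 N

At the crest the centripetal acceleration points downward (toward the centre of the arc), so mg − N = mv²/r.
N = m(g − v²/r) = 2190 × (9.8 − (11.7)²/154) = 2190 × (9.8 − 0.8889) = 2190 × 8.911 = 19520 N.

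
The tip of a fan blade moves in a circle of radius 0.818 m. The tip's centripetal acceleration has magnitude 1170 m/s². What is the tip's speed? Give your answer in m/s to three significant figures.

30.9 m/s

a_c = v²/r ⇒ v = √(a_c · r) = √(1170 × 0.818) = √957.1 = 30.94 m/s.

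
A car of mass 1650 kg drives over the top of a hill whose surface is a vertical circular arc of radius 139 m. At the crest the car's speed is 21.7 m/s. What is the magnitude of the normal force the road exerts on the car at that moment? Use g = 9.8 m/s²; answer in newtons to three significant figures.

At the crest the centripetal acceleration points downward (toward the centre of the arc), so mg − N = mv²/r.
N = m(g − v²/r) = 1650 × (9.8 − (21.7)²/139) = 1650 × (9.8 − 3.388) = 1650 × 6.412 = 10580 N.

10600 N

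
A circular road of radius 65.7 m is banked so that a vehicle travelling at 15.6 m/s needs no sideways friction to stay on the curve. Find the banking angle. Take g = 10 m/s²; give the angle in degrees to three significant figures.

For a frictionless banked turn: horizontally N sinθ = mv²/r and vertically N cosθ = mg.
Dividing: tanθ = v²/(r g) = (15.6)²/(65.7 × 10.0) = 243.4/657.0 = 0.3704.
θ = arctan(0.3704) = 20.33°.

20.3°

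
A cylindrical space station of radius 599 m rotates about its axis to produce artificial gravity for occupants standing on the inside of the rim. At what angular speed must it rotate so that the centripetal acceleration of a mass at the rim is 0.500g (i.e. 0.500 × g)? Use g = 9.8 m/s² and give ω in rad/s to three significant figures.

0.0904 rad/s

Centripetal acceleration a_c = ω²r. Setting ω²r = 0.500g:
ω = √(0.500g / r) = √(0.500 × 9.8 / 599) = √0.008180 = 0.09045 rad/s.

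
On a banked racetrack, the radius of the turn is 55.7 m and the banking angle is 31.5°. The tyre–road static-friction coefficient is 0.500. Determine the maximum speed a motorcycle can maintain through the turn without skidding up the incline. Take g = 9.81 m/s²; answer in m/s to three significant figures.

At the maximum speed, friction acts down the slope at its limiting value f = μN. Radially (horizontal, toward centre): N sinθ + μN cosθ = mv²/r. Vertically: N cosθ − μN sinθ = mg.
Dividing: v² = r g (sinθ + μcosθ)/(cosθ − μsinθ).
sinθ + μcosθ = 0.5225 + 0.500×0.8526 = 0.9488; cosθ − μsinθ = 0.8526 − 0.500×0.5225 = 0.5914.
v² = 55.7 × 9.81 × 0.9488/0.5914 = 876.7 m²/s², so v = 29.61 m/s.

29.6 m/s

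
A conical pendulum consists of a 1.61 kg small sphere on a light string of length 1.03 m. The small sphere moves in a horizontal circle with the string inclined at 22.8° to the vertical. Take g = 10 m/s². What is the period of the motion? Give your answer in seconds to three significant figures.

r = L sinθ = 0.3991 m. From T sinθ = mω²r and T cosθ = mg: tanθ = ω²r/g, so ω² = g tanθ / r = g/(L cosθ).
ω = √(g/(L cosθ)) = √(10.0/(1.03 × 0.9219)) = √10.53 = 3.245 rad/s.
Period = 2π/ω = 1.936 s.

1.94 s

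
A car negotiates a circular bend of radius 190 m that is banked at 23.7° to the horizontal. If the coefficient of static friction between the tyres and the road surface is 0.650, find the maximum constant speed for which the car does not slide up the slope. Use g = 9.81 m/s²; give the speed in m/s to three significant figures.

At the maximum speed, friction acts down the slope at its limiting value f = μN. Radially (horizontal, toward centre): N sinθ + μN cosθ = mv²/r. Vertically: N cosθ − μN sinθ = mg.
Dividing: v² = r g (sinθ + μcosθ)/(cosθ − μsinθ).
sinθ + μcosθ = 0.4019 + 0.650×0.9157 = 0.9971; cosθ − μsinθ = 0.9157 − 0.650×0.4019 = 0.6544.
v² = 190 × 9.81 × 0.9971/0.6544 = 2840 m²/s², so v = 53.29 m/s.

53.3 m/s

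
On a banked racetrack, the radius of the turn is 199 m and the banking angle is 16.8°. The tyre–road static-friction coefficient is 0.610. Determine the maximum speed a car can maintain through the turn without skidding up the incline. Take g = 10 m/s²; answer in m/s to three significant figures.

47.2 m/s

At the maximum speed, friction acts down the slope at its limiting value f = μN. Radially (horizontal, toward centre): N sinθ + μN cosθ = mv²/r. Vertically: N cosθ − μN sinθ = mg.
Dividing: v² = r g (sinθ + μcosθ)/(cosθ − μsinθ).
sinθ + μcosθ = 0.2890 + 0.610×0.9573 = 0.8730; cosθ − μsinθ = 0.9573 − 0.610×0.2890 = 0.7810.
v² = 199 × 10.0 × 0.8730/0.7810 = 2224 m²/s², so v = 47.16 m/s.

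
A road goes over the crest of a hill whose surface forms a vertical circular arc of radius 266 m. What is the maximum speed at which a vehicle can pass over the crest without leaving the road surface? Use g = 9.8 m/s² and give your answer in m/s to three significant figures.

At the crest the centre of the circle is below the vehicle, so the net downward (centripetal) force is mg − N = mv²/r.
The vehicle leaves the road when N → 0, giving v_max = √(g r) = √(9.8 × 266) = 51.06 m/s.

51.1 m/s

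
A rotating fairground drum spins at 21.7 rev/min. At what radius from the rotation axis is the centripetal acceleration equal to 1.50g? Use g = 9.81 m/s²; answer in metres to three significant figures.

2.85 m

ω = 21.7 rev/min × 2π/60 = 2.272 rad/s.
a_c = ω²r = 1.50g ⇒ r = 1.50 × 9.81 / (2.272)² = 14.72/5.164 = 2.850 m.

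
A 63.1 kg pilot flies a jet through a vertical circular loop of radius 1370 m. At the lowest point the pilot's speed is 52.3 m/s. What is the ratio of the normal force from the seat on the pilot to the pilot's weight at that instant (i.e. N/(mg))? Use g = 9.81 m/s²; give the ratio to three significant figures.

At the bottom, N − mg = mv²/r, so N = m(v²/r + g) and N/(mg) = v²/(rg) + 1 = (52.3)²/(1370 × 9.81) + 1 = 0.2035 + 1 = 1.204.

1.20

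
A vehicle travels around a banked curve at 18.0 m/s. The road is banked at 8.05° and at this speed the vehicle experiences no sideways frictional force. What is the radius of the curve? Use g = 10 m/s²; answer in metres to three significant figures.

Frictionless banking: tanθ = v²/(rg), so r = v²/(g tanθ).
r = (18.0)²/(10.0 × tan 8.05°) = 324.0/(10.0 × 0.1414) = 324.0/1.414 = 229.1 m.

229 m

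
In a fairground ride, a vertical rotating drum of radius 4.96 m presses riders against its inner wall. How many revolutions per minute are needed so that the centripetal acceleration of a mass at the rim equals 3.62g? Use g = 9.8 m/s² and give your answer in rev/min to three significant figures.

Require ω²r = 3.62g, so ω = √(3.62 × 9.8/4.96) = 2.674 rad/s.
In rev/min: ω × 60/(2π) = 2.674 × 60/(2π) = 25.54 rev/min.

25.5 rev/min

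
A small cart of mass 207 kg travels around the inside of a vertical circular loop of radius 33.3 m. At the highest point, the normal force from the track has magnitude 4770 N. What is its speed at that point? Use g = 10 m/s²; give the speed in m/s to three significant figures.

33.2 m/s

At the top, N + mg = mv²/r, so v = √(r(N/m + g)) = √(33.3 × (4770/207 + 10.0)) = √(33.3 × 33.04) = √1100 = 33.17 m/s.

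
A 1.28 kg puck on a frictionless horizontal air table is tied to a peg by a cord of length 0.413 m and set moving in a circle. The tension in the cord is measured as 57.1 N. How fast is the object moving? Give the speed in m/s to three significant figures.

T = m v²/r ⇒ v = √(T r / m) = √(57.1 × 0.413 / 1.28) = √18.42 = 4.292 m/s.

4.29 m/s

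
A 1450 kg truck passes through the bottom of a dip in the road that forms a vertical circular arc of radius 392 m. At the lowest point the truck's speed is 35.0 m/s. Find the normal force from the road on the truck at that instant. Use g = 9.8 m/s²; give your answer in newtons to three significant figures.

18700 N

At the lowest point, N points up (toward the centre) and the weight mg points down (away from the centre), so the net inward force is N − mg = mv²/r.
N = m(v²/r + g) = 1450 × ((35.0)²/392 + 9.8) = 1450 × (3.125 + 9.8) = 1450 × 12.92 = 18740 N.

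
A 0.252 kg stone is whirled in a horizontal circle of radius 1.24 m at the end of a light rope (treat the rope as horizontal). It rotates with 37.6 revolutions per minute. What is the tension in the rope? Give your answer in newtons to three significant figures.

4.84 N

ω = 37.6 rev/min × 2π/60 = 3.937 rad/s, so v = ωr = 3.937 × 1.24 = 4.882 m/s.
The tension is the only horizontal force, so it supplies the full centripetal force: T = m v²/r = 0.252 × (4.882)²/1.24 = 0.252 × 23.84/1.24 = 4.845 N.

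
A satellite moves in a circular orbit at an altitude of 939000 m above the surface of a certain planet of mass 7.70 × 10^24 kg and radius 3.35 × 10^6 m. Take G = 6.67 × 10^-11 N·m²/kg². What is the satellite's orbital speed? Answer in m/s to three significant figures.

10900 m/s

Orbital radius r = R + h = 3.35 × 10^6 + 939000 = 4.289 × 10^6 m.
Gravity supplies the centripetal force: G M m / r² = m v² / r, so v = √(GM/r).
v = √(6.67 × 10^-11 × 7.70 × 10^24 / 4.289 × 10^6) = √(1.197 × 10^8) = 10940 m/s.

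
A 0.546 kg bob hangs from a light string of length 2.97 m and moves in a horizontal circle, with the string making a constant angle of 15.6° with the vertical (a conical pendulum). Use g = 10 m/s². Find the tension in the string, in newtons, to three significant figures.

Vertically the bob has no acceleration, so T cosθ = mg.
T = mg/cosθ = 0.546 × 10.0 / cos 15.6° = 5.460/0.9632 = 5.669 N.

5.67 N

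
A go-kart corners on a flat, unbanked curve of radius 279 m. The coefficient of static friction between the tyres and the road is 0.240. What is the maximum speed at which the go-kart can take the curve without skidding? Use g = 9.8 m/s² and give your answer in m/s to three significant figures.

25.6 m/s

Friction provides the centripetal force on a flat curve. At maximum speed it is at its limiting value: μ_s m g = m v²/r.
Mass cancels: v_max = √(μ_s g r) = √(0.240 × 9.8 × 279) = √656.2 = 25.62 m/s.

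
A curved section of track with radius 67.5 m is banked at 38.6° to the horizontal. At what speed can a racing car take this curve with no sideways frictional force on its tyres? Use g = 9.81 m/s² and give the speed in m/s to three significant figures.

On a frictionless banked curve, N sinθ = mv²/r and N cosθ = mg, so tanθ = v²/(rg).
v = √(r g tanθ) = √(67.5 × 9.81 × tan 38.6°) = √(67.5 × 9.81 × 0.7983) = √528.6 = 22.99 m/s.

23.0 m/s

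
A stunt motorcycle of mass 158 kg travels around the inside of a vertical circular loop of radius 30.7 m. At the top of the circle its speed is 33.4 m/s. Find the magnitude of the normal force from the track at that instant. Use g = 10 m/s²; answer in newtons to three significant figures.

At the top, both N and the weight mg point inward (toward the centre), so N + mg = mv²/r.
N = m(v²/r − g) = 158 × ((33.4)²/30.7 − 10.0) = 158 × (36.34 − 10.0) = 158 × 26.34 = 4161 N.

4160 N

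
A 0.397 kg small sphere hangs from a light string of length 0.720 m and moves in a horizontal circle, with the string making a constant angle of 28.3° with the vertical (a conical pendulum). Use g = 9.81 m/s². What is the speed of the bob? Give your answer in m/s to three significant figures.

1.34 m/s

The radius of the circle is r = L sinθ = 0.720 × sin 28.3° = 0.3413 m.
Horizontally T sinθ = mv²/r and vertically T cosθ = mg, so tanθ = v²/(rg).
v = √(r g tanθ) = √(0.3413 × 9.81 × 0.5384) = √1.803 = 1.343 m/s.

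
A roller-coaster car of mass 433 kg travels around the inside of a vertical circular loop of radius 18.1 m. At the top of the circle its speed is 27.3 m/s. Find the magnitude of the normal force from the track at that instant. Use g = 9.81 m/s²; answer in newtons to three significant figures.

13600 N

At the top, both N and the weight mg point inward (toward the centre), so N + mg = mv²/r.
N = m(v²/r − g) = 433 × ((27.3)²/18.1 − 9.81) = 433 × (41.18 − 9.81) = 433 × 31.37 = 13580 N.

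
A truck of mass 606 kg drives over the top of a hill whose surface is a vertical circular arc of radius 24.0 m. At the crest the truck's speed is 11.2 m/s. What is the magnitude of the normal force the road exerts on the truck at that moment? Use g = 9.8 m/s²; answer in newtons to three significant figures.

2770 N

At the crest the centripetal acceleration points downward (toward the centre of the arc), so mg − N = mv²/r.
N = m(g − v²/r) = 606 × (9.8 − (11.2)²/24.0) = 606 × (9.8 − 5.227) = 606 × 4.573 = 2771 N.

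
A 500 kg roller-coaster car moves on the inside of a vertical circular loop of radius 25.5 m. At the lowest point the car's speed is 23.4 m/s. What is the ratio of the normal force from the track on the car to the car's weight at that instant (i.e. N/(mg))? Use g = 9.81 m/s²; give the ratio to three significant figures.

3.19

At the bottom, N − mg = mv²/r, so N = m(v²/r + g) and N/(mg) = v²/(rg) + 1 = (23.4)²/(25.5 × 9.81) + 1 = 2.189 + 1 = 3.189.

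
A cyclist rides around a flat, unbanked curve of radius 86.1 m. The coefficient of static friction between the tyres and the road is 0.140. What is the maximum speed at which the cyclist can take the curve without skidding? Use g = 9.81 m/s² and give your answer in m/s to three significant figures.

The only inward force on a level bend is static friction, so at the limit f_s = μ_s N = μ_s m g = m v²/r.
Mass cancels: v_max = √(μ_s g r) = √(0.140 × 9.81 × 86.1) = √118.2 = 10.87 m/s.

10.9 m/s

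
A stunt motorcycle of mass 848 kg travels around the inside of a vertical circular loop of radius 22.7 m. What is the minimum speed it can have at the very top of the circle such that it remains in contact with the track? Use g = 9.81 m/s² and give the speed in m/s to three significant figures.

14.9 m/s

At the top, both weight mg and N point toward the centre: N + mg = mv²/r.
At minimum speed N → 0, so mg = mv_min²/r ⇒ v_min = √(g r) = √(9.81 × 22.7) = 14.92 m/s.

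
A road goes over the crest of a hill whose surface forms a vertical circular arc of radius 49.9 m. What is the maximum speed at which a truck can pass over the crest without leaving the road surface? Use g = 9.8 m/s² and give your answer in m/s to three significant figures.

At the crest the centre of the circle is below the truck, so the net downward (centripetal) force is mg − N = mv²/r.
The truck leaves the road when N → 0, giving v_max = √(g r) = √(9.8 × 49.9) = 22.11 m/s.

22.1 m/s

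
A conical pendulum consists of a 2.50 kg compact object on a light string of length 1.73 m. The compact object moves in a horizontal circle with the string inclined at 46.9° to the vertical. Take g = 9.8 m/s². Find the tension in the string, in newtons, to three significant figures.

Vertically the bob has no acceleration, so T cosθ = mg.
T = mg/cosθ = 2.50 × 9.8 / cos 46.9° = 24.50/0.6833 = 35.86 N.

35.9 N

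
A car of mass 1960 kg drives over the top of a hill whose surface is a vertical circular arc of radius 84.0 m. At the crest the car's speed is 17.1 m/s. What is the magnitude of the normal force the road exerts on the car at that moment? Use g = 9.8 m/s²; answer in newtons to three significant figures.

12400 N

At the crest the centripetal acceleration points downward (toward the centre of the arc), so mg − N = mv²/r.
N = m(g − v²/r) = 1960 × (9.8 − (17.1)²/84.0) = 1960 × (9.8 − 3.481) = 1960 × 6.319 = 12390 N.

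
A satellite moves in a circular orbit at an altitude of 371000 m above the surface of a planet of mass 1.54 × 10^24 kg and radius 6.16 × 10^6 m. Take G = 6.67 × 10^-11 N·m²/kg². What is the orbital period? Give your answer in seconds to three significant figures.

10300 s

r = R + h = 6.16 × 10^6 + 371000 = 6.531 × 10^6 m. Gravity provides the centripetal force: G M m / r² = m v² / r ⇒ v = √(GM/r) = 3966 m/s.
T = 2πr/v = 2π × 6.531 × 10^6 / 3966 = 10350 s.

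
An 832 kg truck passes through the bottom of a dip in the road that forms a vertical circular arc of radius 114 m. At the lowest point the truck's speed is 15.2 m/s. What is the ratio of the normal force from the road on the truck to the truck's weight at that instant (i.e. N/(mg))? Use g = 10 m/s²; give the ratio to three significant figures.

1.20

At the bottom, N − mg = mv²/r, so N = m(v²/r + g) and N/(mg) = v²/(rg) + 1 = (15.2)²/(114 × 10.0) + 1 = 0.2027 + 1 = 1.203.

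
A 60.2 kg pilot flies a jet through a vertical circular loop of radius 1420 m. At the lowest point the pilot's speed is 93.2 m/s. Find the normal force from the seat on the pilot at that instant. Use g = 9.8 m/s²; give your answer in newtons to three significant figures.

958 N

At the lowest point, N points up (toward the centre) and the weight mg points down (away from the centre), so the net inward force is N − mg = mv²/r.
N = m(v²/r + g) = 60.2 × ((93.2)²/1420 + 9.8) = 60.2 × (6.117 + 9.8) = 60.2 × 15.92 = 958.2 N.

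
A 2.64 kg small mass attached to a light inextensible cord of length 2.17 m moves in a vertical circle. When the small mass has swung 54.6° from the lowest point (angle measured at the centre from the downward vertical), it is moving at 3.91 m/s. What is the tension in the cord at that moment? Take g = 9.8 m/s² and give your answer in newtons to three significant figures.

Take the radial direction toward the centre of the circle as positive. The component of the weight along the string toward the centre is −mg cos φ (φ measured from the bottom), so Newton's second law along the string gives T − mg cos φ = m v²/r.
cos 54.6° = 0.5793, so T = m(v²/r + g cos φ) = 2.64 × ((3.91)²/2.17 + 9.8 × 0.5793) = 2.64 × (7.045 + (5.677)) = 2.64 × 12.72 = 33.59 N.

33.6 N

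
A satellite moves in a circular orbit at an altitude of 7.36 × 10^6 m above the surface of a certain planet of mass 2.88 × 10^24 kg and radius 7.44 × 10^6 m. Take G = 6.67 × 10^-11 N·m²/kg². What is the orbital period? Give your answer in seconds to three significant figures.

r = R + h = 7.44 × 10^6 + 7.36 × 10^6 = 1.480 × 10^7 m. Gravity provides the centripetal force: G M m / r² = m v² / r ⇒ v = √(GM/r) = 3603 m/s.
T = 2πr/v = 2π × 1.480 × 10^7 / 3603 = 25810 s.

25800 s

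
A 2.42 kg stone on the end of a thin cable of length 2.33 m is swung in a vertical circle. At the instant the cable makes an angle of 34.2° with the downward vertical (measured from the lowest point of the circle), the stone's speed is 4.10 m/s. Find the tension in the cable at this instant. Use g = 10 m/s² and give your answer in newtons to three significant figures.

Take the radial direction toward the centre of the circle as positive. The component of the weight along the string toward the centre is −mg cos φ (φ measured from the bottom), so Newton's second law along the string gives T − mg cos φ = m v²/r.
cos 34.2° = 0.8271, so T = m(v²/r + g cos φ) = 2.42 × ((4.10)²/2.33 + 10.0 × 0.8271) = 2.42 × (7.215 + (8.271)) = 2.42 × 15.49 = 37.47 N.

37.5 N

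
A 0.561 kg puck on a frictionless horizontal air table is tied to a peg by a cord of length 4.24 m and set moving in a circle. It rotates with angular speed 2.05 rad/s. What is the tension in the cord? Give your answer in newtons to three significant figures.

v = ωr = 2.05 × 4.24 = 8.692 m/s.
The tension is the only horizontal force, so it supplies the full centripetal force: T = m v²/r = 0.561 × (8.692)²/4.24 = 0.561 × 75.55/4.24 = 9.996 N.

10.0 N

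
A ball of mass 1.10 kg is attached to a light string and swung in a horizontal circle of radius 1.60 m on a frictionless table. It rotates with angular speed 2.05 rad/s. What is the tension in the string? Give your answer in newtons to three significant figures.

v = ωr = 2.05 × 1.60 = 3.280 m/s.
The tension is the only horizontal force, so it supplies the full centripetal force: T = m v²/r = 1.10 × (3.280)²/1.60 = 1.10 × 10.76/1.60 = 7.396 N.

7.40 N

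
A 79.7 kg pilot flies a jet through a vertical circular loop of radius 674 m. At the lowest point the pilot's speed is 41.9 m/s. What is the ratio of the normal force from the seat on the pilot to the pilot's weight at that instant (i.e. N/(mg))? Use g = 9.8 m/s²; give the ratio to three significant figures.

At the bottom, N − mg = mv²/r, so N = m(v²/r + g) and N/(mg) = v²/(rg) + 1 = (41.9)²/(674 × 9.8) + 1 = 0.2658 + 1 = 1.266.

1.27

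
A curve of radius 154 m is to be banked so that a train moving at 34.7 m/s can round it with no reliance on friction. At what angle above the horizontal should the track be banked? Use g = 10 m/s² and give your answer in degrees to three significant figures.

38.0°

With no friction, the horizontal component of the normal force provides the centripetal force: N sinθ = mv²/r, while N cosθ = mg vertically.
Dividing: tanθ = v²/(r g) = (34.7)²/(154 × 10.0) = 1204/1540 = 0.7819.
θ = arctan(0.7819) = 38.02°.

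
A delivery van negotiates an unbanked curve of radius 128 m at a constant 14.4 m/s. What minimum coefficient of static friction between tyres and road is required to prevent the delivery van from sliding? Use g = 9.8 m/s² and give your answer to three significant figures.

0.165

Friction provides the centripetal force: μ_s m g = m v²/r, so μ_s = v²/(g r) = (14.40)²/(9.8 × 128) = 207.4/1254 = 0.1653.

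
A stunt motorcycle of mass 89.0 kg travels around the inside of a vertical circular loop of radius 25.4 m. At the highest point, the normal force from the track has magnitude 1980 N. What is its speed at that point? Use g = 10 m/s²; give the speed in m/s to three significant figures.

28.6 m/s

At the top, N + mg = mv²/r, so v = √(r(N/m + g)) = √(25.4 × (1980/89.0 + 10.0)) = √(25.4 × 32.25) = √819.1 = 28.62 m/s.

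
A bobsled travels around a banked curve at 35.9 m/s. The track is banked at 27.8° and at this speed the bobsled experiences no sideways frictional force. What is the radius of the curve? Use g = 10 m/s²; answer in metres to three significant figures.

244 m

Frictionless banking: tanθ = v²/(rg), so r = v²/(g tanθ).
r = (35.9)²/(10.0 × tan 27.8°) = 1289/(10.0 × 0.5272) = 1289/5.272 = 244.4 m.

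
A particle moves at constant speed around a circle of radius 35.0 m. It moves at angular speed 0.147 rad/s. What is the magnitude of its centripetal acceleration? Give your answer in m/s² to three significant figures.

v = ωr = 0.147 × 35.0 = 5.145 m/s.
a_c = v²/r = (5.145)²/35.0 = 26.47/35.0 = 0.7563 m/s².

0.756 m/s²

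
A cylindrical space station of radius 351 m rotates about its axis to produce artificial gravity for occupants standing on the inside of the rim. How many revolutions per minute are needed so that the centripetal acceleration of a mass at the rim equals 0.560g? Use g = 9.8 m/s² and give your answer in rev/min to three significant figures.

1.19 rev/min

Require ω²r = 0.560g, so ω = √(0.560 × 9.8/351) = 0.1250 rad/s.
In rev/min: ω × 60/(2π) = 0.1250 × 60/(2π) = 1.194 rev/min.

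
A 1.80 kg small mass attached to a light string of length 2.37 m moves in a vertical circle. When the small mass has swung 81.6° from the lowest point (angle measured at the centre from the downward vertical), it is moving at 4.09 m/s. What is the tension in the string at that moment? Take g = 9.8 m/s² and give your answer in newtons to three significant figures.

Take the radial direction toward the centre of the circle as positive. The component of the weight along the string toward the centre is −mg cos φ (φ measured from the bottom), so Newton's second law along the string gives T − mg cos φ = m v²/r.
cos 81.6° = 0.1461, so T = m(v²/r + g cos φ) = 1.80 × ((4.09)²/2.37 + 9.8 × 0.1461) = 1.80 × (7.058 + (1.432)) = 1.80 × 8.490 = 15.28 N.

15.3 N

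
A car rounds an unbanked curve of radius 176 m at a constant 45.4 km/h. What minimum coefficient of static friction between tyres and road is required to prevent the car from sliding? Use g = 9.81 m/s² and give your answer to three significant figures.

v = 45.4/3.6 = 12.61 m/s.
Friction provides the centripetal force: μ_s m g = m v²/r, so μ_s = v²/(g r) = (12.61)²/(9.81 × 176) = 159.0/1727 = 0.09211.

0.0921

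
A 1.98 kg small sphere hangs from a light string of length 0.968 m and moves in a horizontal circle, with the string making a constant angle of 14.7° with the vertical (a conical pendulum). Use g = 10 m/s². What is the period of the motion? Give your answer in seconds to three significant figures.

r = L sinθ = 0.2456 m. From T sinθ = mω²r and T cosθ = mg: tanθ = ω²r/g, so ω² = g tanθ / r = g/(L cosθ).
ω = √(g/(L cosθ)) = √(10.0/(0.968 × 0.9673)) = √10.68 = 3.268 rad/s.
Period = 2π/ω = 1.923 s.

1.92 s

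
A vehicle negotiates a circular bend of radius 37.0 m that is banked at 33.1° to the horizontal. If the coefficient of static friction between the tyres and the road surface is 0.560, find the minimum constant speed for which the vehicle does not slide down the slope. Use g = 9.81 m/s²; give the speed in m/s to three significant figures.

At the minimum speed, friction acts up the slope at its limiting value f = μN. Radially (horizontal, toward centre): N sinθ − μN cosθ = mv²/r. Vertically: N cosθ + μN sinθ = mg.
Dividing: v² = r g (sinθ − μcosθ)/(cosθ + μsinθ).
sinθ − μcosθ = 0.5461 − 0.560×0.8377 = 0.07698; cosθ + μsinθ = 0.8377 + 0.560×0.5461 = 1.144.
v² = 37.0 × 9.81 × 0.07698/1.144 = 24.43 m²/s², so v = 4.943 m/s.

4.94 m/s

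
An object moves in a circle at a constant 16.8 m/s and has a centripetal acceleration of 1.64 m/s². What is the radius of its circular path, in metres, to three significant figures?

172 m

a_c = v²/r ⇒ r = v²/a_c = (16.8)²/1.64 = 282.2/1.64 = 172.1 m.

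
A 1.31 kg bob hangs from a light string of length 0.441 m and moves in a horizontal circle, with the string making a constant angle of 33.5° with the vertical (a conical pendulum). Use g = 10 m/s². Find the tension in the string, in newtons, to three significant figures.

Vertically the bob has no acceleration, so T cosθ = mg.
T = mg/cosθ = 1.31 × 10.0 / cos 33.5° = 13.10/0.8339 = 15.71 N.

15.7 N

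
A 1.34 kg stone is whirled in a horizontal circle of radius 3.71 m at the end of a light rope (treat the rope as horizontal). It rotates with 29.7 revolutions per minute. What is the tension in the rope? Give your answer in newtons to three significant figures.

ω = 29.7 rev/min × 2π/60 = 3.110 rad/s, so v = ωr = 3.110 × 3.71 = 11.54 m/s.
The tension is the only horizontal force, so it supplies the full centripetal force: T = m v²/r = 1.34 × (11.54)²/3.71 = 1.34 × 133.1/3.71 = 48.09 N.

48.1 N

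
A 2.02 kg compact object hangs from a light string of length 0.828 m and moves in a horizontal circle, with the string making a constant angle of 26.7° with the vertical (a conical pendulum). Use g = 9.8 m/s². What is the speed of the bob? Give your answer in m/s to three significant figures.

The radius of the circle is r = L sinθ = 0.828 × sin 26.7° = 0.3720 m.
Horizontally T sinθ = mv²/r and vertically T cosθ = mg, so tanθ = v²/(rg).
v = √(r g tanθ) = √(0.3720 × 9.8 × 0.5029) = √1.834 = 1.354 m/s.

1.35 m/s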